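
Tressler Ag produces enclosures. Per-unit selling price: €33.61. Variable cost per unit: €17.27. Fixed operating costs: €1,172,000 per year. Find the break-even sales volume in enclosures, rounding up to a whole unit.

71,726 enclosures

Each unit contributes €33.61 − €17.27 = €16.34.
Units to break even: €1,172,000 ÷ €16.34 = 71,725.83, rounded up to 71,726.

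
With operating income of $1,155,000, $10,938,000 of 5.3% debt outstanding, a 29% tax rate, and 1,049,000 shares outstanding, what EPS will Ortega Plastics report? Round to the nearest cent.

$0.39

Pre-tax income = $1,155,000 − $579,714.00 = $575,286.00.
Net income = $575,286.00 × (1 − 0.29) = $408,453.06.
Per share: $408,453.06 / 1,049,000 shares = $0.39.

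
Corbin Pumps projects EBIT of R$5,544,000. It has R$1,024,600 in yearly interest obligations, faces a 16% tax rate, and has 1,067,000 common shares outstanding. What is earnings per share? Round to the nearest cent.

Interest = R$1,024,600.00, so EBT = R$5,544,000 − R$1,024,600.00 = R$4,519,400.00.
After tax at 16%: net income = R$4,519,400.00 × 0.84 = R$3,796,296.00.
EPS = R$3,796,296.00 ÷ 1,067,000 = R$3.56.

R$3.56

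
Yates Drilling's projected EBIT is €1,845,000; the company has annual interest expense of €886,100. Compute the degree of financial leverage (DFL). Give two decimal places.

Interest = €886,100.00.
DFL = EBIT ÷ (EBIT − I) = €1,845,000 ÷ (€1,845,000 − €886,100.00) = €1,845,000 ÷ €958,900.00 = 1.9241.

1.92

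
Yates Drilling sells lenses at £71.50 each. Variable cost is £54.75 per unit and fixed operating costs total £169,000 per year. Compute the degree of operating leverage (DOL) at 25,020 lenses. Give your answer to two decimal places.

1.68

At 25,020 units, contribution = 25,020 × £16.75 = £419,085.00.
Subtracting fixed costs: EBIT = £419,085.00 − £169,000 = £250,085.00.
DOL = contribution ÷ EBIT = £419,085.00 ÷ £250,085.00 = 1.6758.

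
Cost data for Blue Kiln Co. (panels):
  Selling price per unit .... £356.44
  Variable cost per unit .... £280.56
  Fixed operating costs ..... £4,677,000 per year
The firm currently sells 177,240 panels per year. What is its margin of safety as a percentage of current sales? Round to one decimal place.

65.2%

Unit CM = price − variable cost = £356.44 − £280.56 = £75.88. Break-even units = £4,677,000 ÷ £75.88 = 61,636.79; break-even revenue = 61,636.79 × £356.44 = £21,969,819.19.
Actual sales revenue = 177,240 × £356.44 = £63,175,425.60.
Margin of safety = (£63,175,425.60 − £21,969,819.19) ÷ £63,175,425.60 = 65.2%.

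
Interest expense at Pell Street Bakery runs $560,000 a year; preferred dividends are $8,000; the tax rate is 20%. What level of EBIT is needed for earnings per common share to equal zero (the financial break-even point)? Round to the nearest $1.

$570,000

Grossing the preferred dividend up to pre-tax terms: $8,000 / (1 − 0.20) = $10,000.00.
EPS = 0 when EBIT covers interest plus the pre-tax preferred burden: $560,000 + $10,000.00 = $570,000.00.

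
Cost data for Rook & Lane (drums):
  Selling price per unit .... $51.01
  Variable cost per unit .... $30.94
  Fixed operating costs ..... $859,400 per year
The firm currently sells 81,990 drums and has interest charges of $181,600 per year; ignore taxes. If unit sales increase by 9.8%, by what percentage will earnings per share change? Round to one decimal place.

Total contribution margin = 81,990 × $20.07 = $1,645,539.30.
Operating income = contribution − fixed costs = $1,645,539.30 − $859,400 = $786,139.30.
After interest of $181,600.00, pre-tax earnings = $604,539.30.
Degree of combined leverage = contribution ÷ (EBIT − I) = $1,645,539.30 ÷ $604,539.30 = 2.7220.
EPS therefore changes by 2.7220 × (+9.8%) = +26.7%.

+26.7%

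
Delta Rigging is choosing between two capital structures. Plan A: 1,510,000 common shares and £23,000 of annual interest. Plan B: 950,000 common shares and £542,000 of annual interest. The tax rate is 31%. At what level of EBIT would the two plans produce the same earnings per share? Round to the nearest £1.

Set EPS_A = EPS_B: (EBIT − £23,000)(1 − 0.31) ÷ 1,510,000 = (EBIT − £542,000)(1 − 0.31) ÷ 950,000.
Cancelling (1 − t) and cross-multiplying: 950,000·(EBIT − 23,000) = 1,510,000·(EBIT − 542,000).
Solving, EBIT = (542,000·1,510,000 − 23,000·950,000) / (1,510,000 − 950,000) = 796,570,000,000 / 560,000 = 1,422,446.43.

£1,422,446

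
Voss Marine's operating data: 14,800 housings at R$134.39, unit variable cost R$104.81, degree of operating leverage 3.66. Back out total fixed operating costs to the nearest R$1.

R$318,171

Total contribution margin = 14,800 × R$29.58 = R$437,784.00.
Since DOL = CM ÷ EBIT, EBIT = R$437,784.00 ÷ 3.66 = R$119,613.11.
Fixed costs = CM − EBIT = R$437,784.00 − R$119,613.11 = R$318,171.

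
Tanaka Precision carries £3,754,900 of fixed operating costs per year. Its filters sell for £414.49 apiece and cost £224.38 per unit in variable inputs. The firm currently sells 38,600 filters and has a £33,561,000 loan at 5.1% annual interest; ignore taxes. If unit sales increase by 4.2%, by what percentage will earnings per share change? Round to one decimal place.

At 38,600 units, contribution = 38,600 × £190.11 = £7,338,246.00.
EBIT = £7,338,246.00 − £3,754,900 = £3,583,346.00.
After interest of £1,711,611.00, pre-tax earnings = £1,871,735.00.
DCL = total CM / (EBIT − I) = £7,338,246.00 / £1,871,735.00 = 3.9206.
%ΔEPS = DCL × %ΔSales = 3.9206 × +4.2% = +16.5%.

+16.5%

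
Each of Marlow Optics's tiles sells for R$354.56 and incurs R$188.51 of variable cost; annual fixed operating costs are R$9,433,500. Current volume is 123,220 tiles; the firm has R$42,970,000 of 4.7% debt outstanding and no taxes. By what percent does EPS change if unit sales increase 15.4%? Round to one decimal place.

Contribution at this volume is 123,220 × R$166.05 = R$20,460,681.00.
Operating income = contribution − fixed costs = R$20,460,681.00 − R$9,433,500 = R$11,027,181.00.
After interest of R$2,019,590.00, pre-tax earnings = R$9,007,591.00.
DCL = total CM / (EBIT − I) = R$20,460,681.00 / R$9,007,591.00 = 2.2715.
%ΔEPS = DCL × %ΔSales = 2.2715 × +15.4% = +35.0%.

+35.0%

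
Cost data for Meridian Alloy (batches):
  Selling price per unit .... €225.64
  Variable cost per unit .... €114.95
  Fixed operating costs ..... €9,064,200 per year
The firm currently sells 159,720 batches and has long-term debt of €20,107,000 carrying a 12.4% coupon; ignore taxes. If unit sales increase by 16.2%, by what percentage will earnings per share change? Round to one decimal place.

+46.8%

Contribution at this volume is 159,720 × €110.69 = €17,679,406.80.
Subtracting fixed costs: EBIT = €17,679,406.80 − €9,064,200 = €8,615,206.80.
Interest = €2,493,268.00, so EBIT − I = €6,121,938.80.
Degree of combined leverage = contribution ÷ (EBIT − I) = €17,679,406.80 ÷ €6,121,938.80 = 2.8879.
EPS therefore changes by 2.8879 × (+16.2%) = +46.8%.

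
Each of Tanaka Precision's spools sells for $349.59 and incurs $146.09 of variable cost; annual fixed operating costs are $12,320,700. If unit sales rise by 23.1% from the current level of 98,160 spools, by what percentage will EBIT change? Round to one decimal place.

+60.3%

Contribution at this volume is 98,160 × $203.50 = $19,975,560.00.
Subtracting fixed costs: EBIT = $19,975,560.00 − $12,320,700 = $7,654,860.00.
Degree of operating leverage = $19,975,560.00 / $7,654,860.00 = 2.6095.
Operating income changes by 2.6095 × +23.1% = +60.3%.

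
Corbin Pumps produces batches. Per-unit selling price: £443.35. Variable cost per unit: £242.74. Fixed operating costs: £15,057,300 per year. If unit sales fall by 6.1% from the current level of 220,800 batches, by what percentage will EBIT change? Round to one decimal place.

Total contribution margin = 220,800 × £200.61 = £44,294,688.00.
Operating income = contribution − fixed costs = £44,294,688.00 − £15,057,300 = £29,237,388.00.
So DOL = total CM / EBIT = £44,294,688.00 / £29,237,388.00 = 1.5150.
Operating income changes by 1.5150 × -6.1% = -9.2%.

-9.2%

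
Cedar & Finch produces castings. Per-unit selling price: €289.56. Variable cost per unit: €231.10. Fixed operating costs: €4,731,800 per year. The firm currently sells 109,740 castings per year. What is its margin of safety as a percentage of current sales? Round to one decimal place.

Unit CM = price − variable cost = €289.56 − €231.10 = €58.46. Break-even units = €4,731,800 ÷ €58.46 = 80,940.81; break-even revenue = 80,940.81 × €289.56 = €23,437,222.17.
Actual sales revenue = 109,740 × €289.56 = €31,776,314.40.
Margin of safety = (€31,776,314.40 − €23,437,222.17) ÷ €31,776,314.40 = 26.2%.

26.2%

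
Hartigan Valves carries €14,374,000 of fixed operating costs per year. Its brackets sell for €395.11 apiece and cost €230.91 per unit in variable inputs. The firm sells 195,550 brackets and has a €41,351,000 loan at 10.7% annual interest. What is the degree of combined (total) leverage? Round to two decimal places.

2.41

Contribution at this volume is 195,550 × €164.20 = €32,109,310.00.
EBIT = €32,109,310.00 − €14,374,000 = €17,735,310.00. Interest = €4,424,557.00, so EBIT − I = €13,310,753.00.
DCL = contribution ÷ (EBIT − I) = €32,109,310.00 ÷ €13,310,753.00 = 2.4123.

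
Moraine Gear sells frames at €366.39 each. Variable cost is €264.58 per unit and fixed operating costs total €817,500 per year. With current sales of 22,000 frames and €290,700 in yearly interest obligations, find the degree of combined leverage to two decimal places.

1.98

Total contribution margin = 22,000 × €101.81 = €2,239,820.00.
EBIT = €2,239,820.00 − €817,500 = €1,422,320.00. Interest = €290,700.00.
DOL = €2,239,820.00 ÷ €1,422,320.00 = 1.5748; DFL = €1,422,320.00 ÷ €1,131,620.00 = 1.2569.
DCL = DOL × DFL = 1.5748 × 1.2569 = 1.9794.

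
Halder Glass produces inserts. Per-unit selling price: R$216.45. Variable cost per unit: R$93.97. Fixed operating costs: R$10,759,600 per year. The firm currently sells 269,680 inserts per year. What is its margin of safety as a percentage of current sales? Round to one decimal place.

Each unit contributes R$216.45 − R$93.97 = R$122.48. Break-even units = R$10,759,600 ÷ R$122.48 = 87,847.81; break-even revenue = 87,847.81 × R$216.45 = R$19,014,658.88.
Current sales = 269,680 × R$216.45 = R$58,372,236.00.
Margin of safety = (R$58,372,236.00 − R$19,014,658.88) ÷ R$58,372,236.00 = 67.4%.

67.4%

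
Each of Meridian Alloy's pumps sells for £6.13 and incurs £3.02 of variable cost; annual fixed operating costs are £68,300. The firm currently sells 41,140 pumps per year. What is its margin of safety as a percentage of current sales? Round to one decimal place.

Each unit contributes £6.13 − £3.02 = £3.11. Break-even units = £68,300 ÷ £3.11 = 21,961.41; break-even revenue = 21,961.41 × £6.13 = £134,623.47.
Current sales = 41,140 × £6.13 = £252,188.20.
Margin of safety = (£252,188.20 − £134,623.47) ÷ £252,188.20 = 46.6%.

46.6%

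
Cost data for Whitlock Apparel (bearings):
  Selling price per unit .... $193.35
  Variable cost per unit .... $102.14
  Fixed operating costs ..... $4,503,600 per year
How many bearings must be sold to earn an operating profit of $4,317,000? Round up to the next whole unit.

96,707 bearings

Contribution margin per unit = $193.35 − $102.14 = $91.21.
Need Q such that Q × $91.21 − $4,503,600 = $4,317,000, i.e. Q = $8,820,600 / $91.21 = 96,706.50 → 96,707.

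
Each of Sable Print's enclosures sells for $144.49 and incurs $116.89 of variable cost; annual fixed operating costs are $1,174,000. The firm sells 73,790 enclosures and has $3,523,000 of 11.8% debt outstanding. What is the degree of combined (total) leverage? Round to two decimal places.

4.56

Contribution at this volume is 73,790 × $27.60 = $2,036,604.00.
Operating income = contribution − fixed costs = $2,036,604.00 − $1,174,000 = $862,604.00. Interest = $415,714.00.
DOL = $2,036,604.00 ÷ $862,604.00 = 2.3610; DFL = $862,604.00 ÷ $446,890.00 = 1.9302.
DCL = DOL × DFL = 2.3610 × 1.9302 = 4.5572.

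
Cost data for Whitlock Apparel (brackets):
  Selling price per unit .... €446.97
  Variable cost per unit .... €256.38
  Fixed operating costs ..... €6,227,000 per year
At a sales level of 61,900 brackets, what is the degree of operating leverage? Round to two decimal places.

Total contribution margin = 61,900 × €190.59 = €11,797,521.00.
Subtracting fixed costs: EBIT = €11,797,521.00 − €6,227,000 = €5,570,521.00.
So DOL = total CM / EBIT = €11,797,521.00 / €5,570,521.00 = 2.1178.

2.12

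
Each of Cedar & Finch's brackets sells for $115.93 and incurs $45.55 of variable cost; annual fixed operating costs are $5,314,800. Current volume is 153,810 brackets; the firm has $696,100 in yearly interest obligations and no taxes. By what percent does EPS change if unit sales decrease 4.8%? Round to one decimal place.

-10.8%

At 153,810 units, contribution = 153,810 × $70.38 = $10,825,147.80.
Operating income = contribution − fixed costs = $10,825,147.80 − $5,314,800 = $5,510,347.80.
After interest of $696,100.00, pre-tax earnings = $4,814,247.80.
Degree of combined leverage = contribution ÷ (EBIT − I) = $10,825,147.80 ÷ $4,814,247.80 = 2.2486.
EPS therefore changes by 2.2486 × (-4.8%) = -10.8%.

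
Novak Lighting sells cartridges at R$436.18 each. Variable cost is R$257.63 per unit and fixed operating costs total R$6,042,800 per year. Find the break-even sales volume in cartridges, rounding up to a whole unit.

Unit CM = price − variable cost = R$436.18 − R$257.63 = R$178.55.
Break-even volume = fixed costs ÷ CM per unit = R$6,042,800 ÷ R$178.55 = 33,843.74, so 33,844 cartridges.

33,844 cartridges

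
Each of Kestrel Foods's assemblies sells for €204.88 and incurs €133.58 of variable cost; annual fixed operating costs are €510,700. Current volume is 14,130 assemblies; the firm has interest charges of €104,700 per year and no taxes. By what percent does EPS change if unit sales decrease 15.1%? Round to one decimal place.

-38.8%

At 14,130 units, contribution = 14,130 × €71.30 = €1,007,469.00.
Operating income = contribution − fixed costs = €1,007,469.00 − €510,700 = €496,769.00.
Interest = €104,700.00, so EBIT − I = €392,069.00.
DCL = total CM / (EBIT − I) = €1,007,469.00 / €392,069.00 = 2.5696.
EPS therefore changes by 2.5696 × (-15.1%) = -38.8%.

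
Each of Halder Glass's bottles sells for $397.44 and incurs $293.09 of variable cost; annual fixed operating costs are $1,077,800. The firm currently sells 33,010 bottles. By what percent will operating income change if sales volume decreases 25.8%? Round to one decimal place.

Contribution at this volume is 33,010 × $104.35 = $3,444,593.50.
Subtracting fixed costs: EBIT = $3,444,593.50 − $1,077,800 = $2,366,793.50.
Degree of operating leverage = $3,444,593.50 / $2,366,793.50 = 1.4554.
So EBIT moves 1.4554 × (-25.8%) = -37.5%.

-37.5%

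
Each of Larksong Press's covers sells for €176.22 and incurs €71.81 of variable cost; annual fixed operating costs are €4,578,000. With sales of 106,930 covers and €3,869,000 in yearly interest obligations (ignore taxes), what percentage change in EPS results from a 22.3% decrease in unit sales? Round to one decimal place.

-91.6%

Contribution at this volume is 106,930 × €104.41 = €11,164,561.30.
Operating income = contribution − fixed costs = €11,164,561.30 − €4,578,000 = €6,586,561.30.
Interest = €3,869,000.00, so EBIT − I = €2,717,561.30.
Degree of combined leverage = contribution ÷ (EBIT − I) = €11,164,561.30 ÷ €2,717,561.30 = 4.1083.
%ΔEPS = DCL × %ΔSales = 4.1083 × -22.3% = -91.6%.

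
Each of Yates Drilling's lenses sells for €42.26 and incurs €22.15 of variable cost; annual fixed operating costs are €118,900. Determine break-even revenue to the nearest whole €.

Contribution margin per unit = €42.26 − €22.15 = €20.11, a CM ratio of €20.11 ÷ €42.26 = 0.4759.
Break-even revenue = fixed costs × price ÷ CM = €118,900 × €42.26 ÷ €20.11 = €249,861.

€249,861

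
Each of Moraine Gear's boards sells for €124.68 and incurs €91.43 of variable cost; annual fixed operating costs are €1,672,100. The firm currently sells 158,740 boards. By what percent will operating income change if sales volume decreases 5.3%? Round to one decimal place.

Total contribution margin = 158,740 × €33.25 = €5,278,105.00.
EBIT = €5,278,105.00 − €1,672,100 = €3,606,005.00.
Degree of operating leverage = €5,278,105.00 / €3,606,005.00 = 1.4637.
%ΔEBIT = DOL × %ΔSales = 1.4637 × -5.3% = -7.8%.

-7.8%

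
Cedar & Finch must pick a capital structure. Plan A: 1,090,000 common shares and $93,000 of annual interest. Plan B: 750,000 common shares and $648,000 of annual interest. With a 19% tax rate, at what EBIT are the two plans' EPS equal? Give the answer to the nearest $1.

$1,872,265

Set EPS_A = EPS_B: (EBIT − $93,000)(1 − 0.19) ÷ 1,090,000 = (EBIT − $648,000)(1 − 0.19) ÷ 750,000.
The (1 − t) factor cancels: (EBIT − 93,000) × 750,000 = (EBIT − 648,000) × 1,090,000.
EBIT × (1,090,000 − 750,000) = 648,000 × 1,090,000 − 93,000 × 750,000 = 636,570,000,000, so EBIT = 636,570,000,000 ÷ 340,000 = 1,872,264.71.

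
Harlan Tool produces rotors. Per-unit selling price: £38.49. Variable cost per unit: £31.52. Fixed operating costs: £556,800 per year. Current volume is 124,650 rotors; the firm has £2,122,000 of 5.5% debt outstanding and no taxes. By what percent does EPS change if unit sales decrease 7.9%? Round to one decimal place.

Total contribution margin = 124,650 × £6.97 = £868,810.50.
Operating income = contribution − fixed costs = £868,810.50 − £556,800 = £312,010.50.
After interest of £116,710.00, pre-tax earnings = £195,300.50.
Degree of combined leverage = contribution ÷ (EBIT − I) = £868,810.50 ÷ £195,300.50 = 4.4486.
EPS therefore changes by 4.4486 × (-7.9%) = -35.1%.

-35.1%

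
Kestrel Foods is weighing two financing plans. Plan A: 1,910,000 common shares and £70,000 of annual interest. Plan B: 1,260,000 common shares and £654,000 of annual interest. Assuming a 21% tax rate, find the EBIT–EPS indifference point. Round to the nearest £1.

£1,786,062

Set EPS_A = EPS_B: (EBIT − £70,000)(1 − 0.21) ÷ 1,910,000 = (EBIT − £654,000)(1 − 0.21) ÷ 1,260,000.
The (1 − t) factor cancels: (EBIT − 70,000) × 1,260,000 = (EBIT − 654,000) × 1,910,000.
EBIT × (1,910,000 − 1,260,000) = 654,000 × 1,910,000 − 70,000 × 1,260,000 = 1,160,940,000,000, so EBIT = 1,160,940,000,000 ÷ 650,000 = 1,786,061.54.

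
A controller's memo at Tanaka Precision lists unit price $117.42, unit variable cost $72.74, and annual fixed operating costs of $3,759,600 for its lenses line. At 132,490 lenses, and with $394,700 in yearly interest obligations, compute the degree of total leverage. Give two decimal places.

At 132,490 units, contribution = 132,490 × $44.68 = $5,919,653.20.
Operating income = contribution − fixed costs = $5,919,653.20 − $3,759,600 = $2,160,053.20. Interest = $394,700.00, so EBIT − I = $1,765,353.20.
Degree of total leverage = total CM / (EBIT − interest) = $5,919,653.20 / $1,765,353.20 = 3.3532.

3.35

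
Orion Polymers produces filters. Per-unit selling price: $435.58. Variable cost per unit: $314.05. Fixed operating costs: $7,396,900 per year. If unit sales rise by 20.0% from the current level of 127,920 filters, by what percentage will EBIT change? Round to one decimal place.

Total contribution margin = 127,920 × $121.53 = $15,546,117.60.
Operating income = contribution − fixed costs = $15,546,117.60 − $7,396,900 = $8,149,217.60.
Degree of operating leverage = $15,546,117.60 / $8,149,217.60 = 1.9077.
So EBIT moves 1.9077 × (+20.0%) = +38.2%.

+38.2%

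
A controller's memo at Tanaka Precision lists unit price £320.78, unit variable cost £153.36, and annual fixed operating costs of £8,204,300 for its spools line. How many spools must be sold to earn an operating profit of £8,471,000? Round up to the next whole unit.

99,602 spools

Unit CM = price − variable cost = £320.78 − £153.36 = £167.42.
Need Q such that Q × £167.42 − £8,204,300 = £8,471,000, i.e. Q = £16,675,300 / £167.42 = 99,601.60 → 99,602.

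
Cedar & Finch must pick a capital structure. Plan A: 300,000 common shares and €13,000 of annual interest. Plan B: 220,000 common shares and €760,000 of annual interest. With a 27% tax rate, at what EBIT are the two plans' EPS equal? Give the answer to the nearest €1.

€2,814,250

Set EPS_A = EPS_B: (EBIT − €13,000)(1 − 0.27) ÷ 300,000 = (EBIT − €760,000)(1 − 0.27) ÷ 220,000.
The (1 − t) factor cancels: (EBIT − 13,000) × 220,000 = (EBIT − 760,000) × 300,000.
EBIT × (300,000 − 220,000) = 760,000 × 300,000 − 13,000 × 220,000 = 225,140,000,000, so EBIT = 225,140,000,000 ÷ 80,000 = 2,814,250.00.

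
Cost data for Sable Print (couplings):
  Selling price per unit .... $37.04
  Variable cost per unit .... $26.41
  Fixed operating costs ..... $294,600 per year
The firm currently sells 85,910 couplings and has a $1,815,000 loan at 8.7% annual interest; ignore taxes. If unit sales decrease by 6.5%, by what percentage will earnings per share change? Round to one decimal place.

-12.9%

Total contribution margin = 85,910 × $10.63 = $913,223.30.
EBIT = $913,223.30 − $294,600 = $618,623.30.
Interest = $157,905.00, so EBIT − I = $460,718.30.
DCL = total CM / (EBIT − I) = $913,223.30 / $460,718.30 = 1.9822.
%ΔEPS = DCL × %ΔSales = 1.9822 × -6.5% = -12.9%.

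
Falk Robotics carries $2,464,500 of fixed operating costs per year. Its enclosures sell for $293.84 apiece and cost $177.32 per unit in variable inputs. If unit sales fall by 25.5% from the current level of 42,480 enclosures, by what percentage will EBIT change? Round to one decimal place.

-50.8%

Total contribution margin = 42,480 × $116.52 = $4,949,769.60.
Subtracting fixed costs: EBIT = $4,949,769.60 − $2,464,500 = $2,485,269.60.
So DOL = total CM / EBIT = $4,949,769.60 / $2,485,269.60 = 1.9916.
So EBIT moves 1.9916 × (-25.5%) = -50.8%.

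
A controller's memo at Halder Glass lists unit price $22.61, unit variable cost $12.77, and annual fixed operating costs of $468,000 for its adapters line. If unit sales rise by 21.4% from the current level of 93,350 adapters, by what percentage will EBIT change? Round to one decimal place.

At 93,350 units, contribution = 93,350 × $9.84 = $918,564.00.
EBIT = $918,564.00 − $468,000 = $450,564.00.
DOL = contribution ÷ EBIT = $918,564.00 ÷ $450,564.00 = 2.0387.
%ΔEBIT = DOL × %ΔSales = 2.0387 × +21.4% = +43.6%.

+43.6%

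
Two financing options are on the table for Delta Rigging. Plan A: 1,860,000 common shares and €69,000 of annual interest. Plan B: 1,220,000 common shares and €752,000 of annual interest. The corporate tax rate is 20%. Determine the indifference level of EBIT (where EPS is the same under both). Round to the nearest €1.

Set EPS_A = EPS_B: (EBIT − €69,000)(1 − 0.20) ÷ 1,860,000 = (EBIT − €752,000)(1 − 0.20) ÷ 1,220,000.
The (1 − t) factor cancels: (EBIT − 69,000) × 1,220,000 = (EBIT − 752,000) × 1,860,000.
Solving, EBIT = (752,000·1,860,000 − 69,000·1,220,000) / (1,860,000 − 1,220,000) = 1,314,540,000,000 / 640,000 = 2,053,968.75.

€2,053,969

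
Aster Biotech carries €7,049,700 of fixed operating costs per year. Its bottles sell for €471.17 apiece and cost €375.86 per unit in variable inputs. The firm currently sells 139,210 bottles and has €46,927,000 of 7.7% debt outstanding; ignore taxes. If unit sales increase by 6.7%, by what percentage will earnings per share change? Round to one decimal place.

At 139,210 units, contribution = 139,210 × €95.31 = €13,268,105.10.
Operating income = contribution − fixed costs = €13,268,105.10 − €7,049,700 = €6,218,405.10.
Interest = €3,613,379.00, so EBIT − I = €2,605,026.10.
DCL = total CM / (EBIT − I) = €13,268,105.10 / €2,605,026.10 = 5.0933.
%ΔEPS = DCL × %ΔSales = 5.0933 × +6.7% = +34.1%.

+34.1%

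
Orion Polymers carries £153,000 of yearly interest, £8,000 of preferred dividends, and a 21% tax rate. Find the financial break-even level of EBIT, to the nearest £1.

£163,127

Grossing the preferred dividend up to pre-tax terms: £8,000 / (1 − 0.21) = £10,126.58.
EPS = 0 when EBIT covers interest plus the pre-tax preferred burden: £153,000 + £10,126.58 = £163,126.58.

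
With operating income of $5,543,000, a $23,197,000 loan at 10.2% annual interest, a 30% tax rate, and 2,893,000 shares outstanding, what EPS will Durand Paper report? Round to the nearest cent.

Pre-tax income = $5,543,000 − $2,366,094.00 = $3,176,906.00.
After tax at 30%: net income = $3,176,906.00 × 0.70 = $2,223,834.20.
Per share: $2,223,834.20 / 2,893,000 shares = $0.77.

$0.77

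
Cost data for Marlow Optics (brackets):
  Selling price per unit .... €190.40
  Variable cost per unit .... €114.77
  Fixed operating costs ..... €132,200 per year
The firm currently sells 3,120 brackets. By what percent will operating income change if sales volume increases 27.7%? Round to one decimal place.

+63.0%

Contribution at this volume is 3,120 × €75.63 = €235,965.60.
EBIT = €235,965.60 − €132,200 = €103,765.60.
DOL = contribution ÷ EBIT = €235,965.60 ÷ €103,765.60 = 2.2740.
%ΔEBIT = DOL × %ΔSales = 2.2740 × +27.7% = +63.0%.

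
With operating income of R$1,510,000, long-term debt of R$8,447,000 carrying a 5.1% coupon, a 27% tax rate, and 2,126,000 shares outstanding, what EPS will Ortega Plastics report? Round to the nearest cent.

Pre-tax income = R$1,510,000 − R$430,797.00 = R$1,079,203.00.
After tax at 27%: net income = R$1,079,203.00 × 0.73 = R$787,818.19.
Per share: R$787,818.19 / 2,126,000 shares = R$0.37.

R$0.37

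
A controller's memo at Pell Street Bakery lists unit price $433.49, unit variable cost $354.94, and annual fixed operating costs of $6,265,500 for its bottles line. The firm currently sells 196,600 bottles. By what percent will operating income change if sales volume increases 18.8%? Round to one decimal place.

Total contribution margin = 196,600 × $78.55 = $15,442,930.00.
Subtracting fixed costs: EBIT = $15,442,930.00 − $6,265,500 = $9,177,430.00.
DOL = contribution ÷ EBIT = $15,442,930.00 ÷ $9,177,430.00 = 1.6827.
Operating income changes by 1.6827 × +18.8% = +31.6%.

+31.6%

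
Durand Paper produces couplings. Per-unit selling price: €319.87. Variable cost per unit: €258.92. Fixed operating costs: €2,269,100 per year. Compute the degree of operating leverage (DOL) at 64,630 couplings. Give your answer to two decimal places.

2.36

Contribution at this volume is 64,630 × €60.95 = €3,939,198.50.
EBIT = €3,939,198.50 − €2,269,100 = €1,670,098.50.
DOL = contribution ÷ EBIT = €3,939,198.50 ÷ €1,670,098.50 = 2.3587.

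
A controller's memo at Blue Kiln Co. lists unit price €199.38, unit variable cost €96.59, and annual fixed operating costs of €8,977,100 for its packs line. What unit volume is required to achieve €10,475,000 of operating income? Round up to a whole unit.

Contribution margin per unit = €199.38 − €96.59 = €102.79.
Need Q such that Q × €102.79 − €8,977,100 = €10,475,000, i.e. Q = €19,452,100 / €102.79 = 189,241.17 → 189,242.

189,242 packs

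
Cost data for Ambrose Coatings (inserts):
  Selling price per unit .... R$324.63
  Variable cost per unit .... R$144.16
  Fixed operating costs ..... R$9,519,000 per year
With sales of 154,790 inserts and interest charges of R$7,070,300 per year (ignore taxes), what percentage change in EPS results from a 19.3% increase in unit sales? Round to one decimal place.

+47.5%

At 154,790 units, contribution = 154,790 × R$180.47 = R$27,934,951.30.
EBIT = R$27,934,951.30 − R$9,519,000 = R$18,415,951.30.
Interest = R$7,070,300.00, so EBIT − I = R$11,345,651.30.
Degree of combined leverage = contribution ÷ (EBIT − I) = R$27,934,951.30 ÷ R$11,345,651.30 = 2.4622.
%ΔEPS = DCL × %ΔSales = 2.4622 × +19.3% = +47.5%.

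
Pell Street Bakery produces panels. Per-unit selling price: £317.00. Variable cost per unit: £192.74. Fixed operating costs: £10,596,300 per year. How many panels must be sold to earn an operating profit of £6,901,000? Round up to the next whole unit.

140,813 panels

Contribution margin per unit = £317.00 − £192.74 = £124.26.
Need Q such that Q × £124.26 − £10,596,300 = £6,901,000, i.e. Q = £17,497,300 / £124.26 = 140,812.01 → 140,813.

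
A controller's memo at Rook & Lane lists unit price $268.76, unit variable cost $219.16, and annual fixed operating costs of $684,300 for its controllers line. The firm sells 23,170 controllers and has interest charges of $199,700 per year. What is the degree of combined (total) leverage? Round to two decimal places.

4.33

Contribution at this volume is 23,170 × $49.60 = $1,149,232.00.
Subtracting fixed costs: EBIT = $1,149,232.00 − $684,300 = $464,932.00. Interest = $199,700.00.
DOL = $1,149,232.00 ÷ $464,932.00 = 2.4718; DFL = $464,932.00 ÷ $265,232.00 = 1.7529.
Combined leverage = 2.4718 × 1.7529 = 4.3328.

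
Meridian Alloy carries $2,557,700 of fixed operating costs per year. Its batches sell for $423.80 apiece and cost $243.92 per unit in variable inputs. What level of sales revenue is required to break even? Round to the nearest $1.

CM per unit = $423.80 − $243.92 = $179.88; CM ratio = $179.88 / $423.80 = 0.4244.
Break-even sales = FC ÷ CM ratio = $2,557,700 × $423.80 / $179.88 = $6,025,980.

$6,025,980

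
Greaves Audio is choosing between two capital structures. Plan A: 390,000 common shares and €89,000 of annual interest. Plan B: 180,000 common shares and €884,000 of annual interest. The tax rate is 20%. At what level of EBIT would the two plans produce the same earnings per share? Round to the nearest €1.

€1,565,429

At indifference, (EBIT − 89,000)(1 − t)/390,000 = (EBIT − 884,000)(1 − t)/180,000.
Cancelling (1 − t) and cross-multiplying: 180,000·(EBIT − 89,000) = 390,000·(EBIT − 884,000).
EBIT × (390,000 − 180,000) = 884,000 × 390,000 − 89,000 × 180,000 = 328,740,000,000, so EBIT = 328,740,000,000 ÷ 210,000 = 1,565,428.57.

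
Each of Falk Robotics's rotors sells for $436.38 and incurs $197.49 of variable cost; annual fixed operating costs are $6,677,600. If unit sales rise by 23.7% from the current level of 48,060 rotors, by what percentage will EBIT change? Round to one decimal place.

Total contribution margin = 48,060 × $238.89 = $11,481,053.40.
Subtracting fixed costs: EBIT = $11,481,053.40 − $6,677,600 = $4,803,453.40.
Degree of operating leverage = $11,481,053.40 / $4,803,453.40 = 2.3902.
Operating income changes by 2.3902 × +23.7% = +56.6%.

+56.6%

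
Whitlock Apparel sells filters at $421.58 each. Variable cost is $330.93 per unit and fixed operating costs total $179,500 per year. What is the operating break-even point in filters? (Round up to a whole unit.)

1,981 filters

Unit CM = price − variable cost = $421.58 − $330.93 = $90.65.
Break-even volume = fixed costs ÷ CM per unit = $179,500 ÷ $90.65 = 1,980.14, so 1,981 filters.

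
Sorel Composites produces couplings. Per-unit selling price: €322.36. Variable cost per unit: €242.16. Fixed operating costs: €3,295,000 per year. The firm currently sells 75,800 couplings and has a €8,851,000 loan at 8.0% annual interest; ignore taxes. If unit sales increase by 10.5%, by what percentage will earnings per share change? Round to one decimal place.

At 75,800 units, contribution = 75,800 × €80.20 = €6,079,160.00.
Operating income = contribution − fixed costs = €6,079,160.00 − €3,295,000 = €2,784,160.00.
Interest = €708,080.00, so EBIT − I = €2,076,080.00.
Degree of combined leverage = contribution ÷ (EBIT − I) = €6,079,160.00 ÷ €2,076,080.00 = 2.9282.
%ΔEPS = DCL × %ΔSales = 2.9282 × +10.5% = +30.7%.

+30.7%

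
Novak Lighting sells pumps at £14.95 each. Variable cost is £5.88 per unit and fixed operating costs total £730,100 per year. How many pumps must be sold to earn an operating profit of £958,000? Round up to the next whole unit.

Unit CM = price − variable cost = £14.95 − £5.88 = £9.07.
Required volume = (fixed costs + target profit) ÷ CM = (£730,100 + £958,000) ÷ £9.07 = 186,119.07, so 186,120 pumps.

186,120 pumps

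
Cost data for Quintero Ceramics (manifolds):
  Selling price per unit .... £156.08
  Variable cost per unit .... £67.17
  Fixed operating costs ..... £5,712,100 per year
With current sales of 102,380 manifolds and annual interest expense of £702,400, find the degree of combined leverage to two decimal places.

3.39

Total contribution margin = 102,380 × £88.91 = £9,102,605.80.
Operating income = contribution − fixed costs = £9,102,605.80 − £5,712,100 = £3,390,505.80. Interest = £702,400.00, so EBIT − I = £2,688,105.80.
DCL = contribution ÷ (EBIT − I) = £9,102,605.80 ÷ £2,688,105.80 = 3.3863.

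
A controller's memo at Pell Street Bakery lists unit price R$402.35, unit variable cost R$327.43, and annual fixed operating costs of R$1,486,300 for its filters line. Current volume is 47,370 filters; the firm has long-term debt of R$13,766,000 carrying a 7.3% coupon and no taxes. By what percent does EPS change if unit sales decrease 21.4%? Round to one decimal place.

Total contribution margin = 47,370 × R$74.92 = R$3,548,960.40.
Subtracting fixed costs: EBIT = R$3,548,960.40 − R$1,486,300 = R$2,062,660.40.
After interest of R$1,004,918.00, pre-tax earnings = R$1,057,742.40.
Degree of combined leverage = contribution ÷ (EBIT − I) = R$3,548,960.40 ÷ R$1,057,742.40 = 3.3552.
EPS therefore changes by 3.3552 × (-21.4%) = -71.8%.

-71.8%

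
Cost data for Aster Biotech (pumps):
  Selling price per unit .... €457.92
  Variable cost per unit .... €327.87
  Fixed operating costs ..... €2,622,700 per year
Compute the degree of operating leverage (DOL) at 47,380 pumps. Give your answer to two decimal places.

1.74

Contribution at this volume is 47,380 × €130.05 = €6,161,769.00.
Operating income = contribution − fixed costs = €6,161,769.00 − €2,622,700 = €3,539,069.00.
Degree of operating leverage = €6,161,769.00 / €3,539,069.00 = 1.7411.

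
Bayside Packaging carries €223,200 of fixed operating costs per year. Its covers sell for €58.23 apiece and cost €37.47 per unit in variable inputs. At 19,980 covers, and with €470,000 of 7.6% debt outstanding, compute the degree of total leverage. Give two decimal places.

Total contribution margin = 19,980 × €20.76 = €414,784.80.
Operating income = contribution − fixed costs = €414,784.80 − €223,200 = €191,584.80. Interest = €35,720.00.
DOL = €414,784.80 ÷ €191,584.80 = 2.1650; DFL = €191,584.80 ÷ €155,864.80 = 1.2292.
Combined leverage = 2.1650 × 1.2292 = 2.6612.

2.66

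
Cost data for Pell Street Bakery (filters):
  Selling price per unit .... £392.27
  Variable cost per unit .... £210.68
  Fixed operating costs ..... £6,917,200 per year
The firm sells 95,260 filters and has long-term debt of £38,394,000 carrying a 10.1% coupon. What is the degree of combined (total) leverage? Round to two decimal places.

At 95,260 units, contribution = 95,260 × £181.59 = £17,298,263.40.
Subtracting fixed costs: EBIT = £17,298,263.40 − £6,917,200 = £10,381,063.40. Interest = £3,877,794.00, so EBIT − I = £6,503,269.40.
Degree of total leverage = total CM / (EBIT − interest) = £17,298,263.40 / £6,503,269.40 = 2.6599.

2.66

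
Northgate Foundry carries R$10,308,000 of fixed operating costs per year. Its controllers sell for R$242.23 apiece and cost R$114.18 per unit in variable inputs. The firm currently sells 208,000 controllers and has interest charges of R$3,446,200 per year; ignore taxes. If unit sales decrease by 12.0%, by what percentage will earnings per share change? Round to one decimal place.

-24.8%

At 208,000 units, contribution = 208,000 × R$128.05 = R$26,634,400.00.
Operating income = contribution − fixed costs = R$26,634,400.00 − R$10,308,000 = R$16,326,400.00.
Interest = R$3,446,200.00, so EBIT − I = R$12,880,200.00.
DCL = total CM / (EBIT − I) = R$26,634,400.00 / R$12,880,200.00 = 2.0679.
%ΔEPS = DCL × %ΔSales = 2.0679 × -12.0% = -24.8%.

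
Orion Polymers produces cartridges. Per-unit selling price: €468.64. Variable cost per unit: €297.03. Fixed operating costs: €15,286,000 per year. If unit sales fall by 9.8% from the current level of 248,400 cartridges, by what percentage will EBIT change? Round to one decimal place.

Contribution at this volume is 248,400 × €171.61 = €42,627,924.00.
EBIT = €42,627,924.00 − €15,286,000 = €27,341,924.00.
So DOL = total CM / EBIT = €42,627,924.00 / €27,341,924.00 = 1.5591.
Operating income changes by 1.5591 × -9.8% = -15.3%.

-15.3%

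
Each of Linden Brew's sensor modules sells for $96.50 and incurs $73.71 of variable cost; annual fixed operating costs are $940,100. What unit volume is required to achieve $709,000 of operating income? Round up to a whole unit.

72,361 sensor modules

Each unit contributes $96.50 − $73.71 = $22.79.
Required volume = (fixed costs + target profit) ÷ CM = ($940,100 + $709,000) ÷ $22.79 = 72,360.68, so 72,361 sensor modules.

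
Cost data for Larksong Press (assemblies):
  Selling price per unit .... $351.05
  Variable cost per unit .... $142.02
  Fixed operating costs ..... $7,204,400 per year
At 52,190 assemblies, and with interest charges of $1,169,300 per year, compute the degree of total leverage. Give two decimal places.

4.30

Total contribution margin = 52,190 × $209.03 = $10,909,275.70.
EBIT = $10,909,275.70 − $7,204,400 = $3,704,875.70. Interest = $1,169,300.00.
DOL = $10,909,275.70 ÷ $3,704,875.70 = 2.9446; DFL = $3,704,875.70 ÷ $2,535,575.70 = 1.4612.
Combined leverage = 2.9446 × 1.4612 = 4.3026.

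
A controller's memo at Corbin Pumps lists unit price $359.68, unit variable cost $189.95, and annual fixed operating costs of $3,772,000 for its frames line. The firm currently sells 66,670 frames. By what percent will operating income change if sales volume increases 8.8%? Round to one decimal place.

+13.2%

Contribution at this volume is 66,670 × $169.73 = $11,315,899.10.
Subtracting fixed costs: EBIT = $11,315,899.10 − $3,772,000 = $7,543,899.10.
DOL = contribution ÷ EBIT = $11,315,899.10 ÷ $7,543,899.10 = 1.5000.
%ΔEBIT = DOL × %ΔSales = 1.5000 × +8.8% = +13.2%.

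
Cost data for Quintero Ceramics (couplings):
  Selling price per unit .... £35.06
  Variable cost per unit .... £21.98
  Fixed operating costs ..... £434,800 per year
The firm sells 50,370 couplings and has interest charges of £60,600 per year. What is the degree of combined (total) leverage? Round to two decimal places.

4.03

At 50,370 units, contribution = 50,370 × £13.08 = £658,839.60.
EBIT = £658,839.60 − £434,800 = £224,039.60. Interest = £60,600.00, so EBIT − I = £163,439.60.
DCL = contribution ÷ (EBIT − I) = £658,839.60 ÷ £163,439.60 = 4.0311.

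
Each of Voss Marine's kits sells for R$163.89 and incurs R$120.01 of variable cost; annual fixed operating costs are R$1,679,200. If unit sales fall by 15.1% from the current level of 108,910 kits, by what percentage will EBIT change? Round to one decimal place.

Contribution at this volume is 108,910 × R$43.88 = R$4,778,970.80.
EBIT = R$4,778,970.80 − R$1,679,200 = R$3,099,770.80.
Degree of operating leverage = R$4,778,970.80 / R$3,099,770.80 = 1.5417.
Operating income changes by 1.5417 × -15.1% = -23.3%.

-23.3%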